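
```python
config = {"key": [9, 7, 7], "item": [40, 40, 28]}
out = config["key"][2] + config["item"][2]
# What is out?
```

Trace:
`config = {"key": [9, 7, 7], "item": [40, 40, 28]}` → config = {'key': [9, 7, 7], 'item': [40, 40, 28]}
`out = config["key"][2] + config["item"][2]` → out = 35
So out = 35

Answer: 35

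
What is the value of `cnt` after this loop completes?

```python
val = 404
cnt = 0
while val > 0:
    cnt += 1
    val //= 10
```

Count digits by repeated division by 10
`cnt` takes the values: 0 → 1 → 2 → 3

Answer: 3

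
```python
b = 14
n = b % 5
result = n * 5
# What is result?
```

Trace:
`b = 14` → b = 14
`n = b % 5` → n = 4
`result = n * 5` → result = 20
So result = 20

Answer: 20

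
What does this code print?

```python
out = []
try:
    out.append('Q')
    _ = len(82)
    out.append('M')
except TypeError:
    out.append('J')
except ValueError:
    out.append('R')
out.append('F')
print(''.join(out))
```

Execution trace: 'Q' (try body) → 'J' (except TypeError) → 'F' (after the try/except). Output: QJF

Answer: QJF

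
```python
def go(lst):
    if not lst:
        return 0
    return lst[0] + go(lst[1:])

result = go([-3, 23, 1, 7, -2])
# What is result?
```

(-3) + 23 + 1 + 7 + (-2) + 0 = 26

Answer: 26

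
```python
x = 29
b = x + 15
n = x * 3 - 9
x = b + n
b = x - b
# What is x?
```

Trace:
`x = 29` → x = 29
`b = x + 15` → b = 44
`n = x * 3 - 9` → n = 78
`x = b + n` → x = 122
`b = x - b` → b = 78
So x = 122

Answer: 122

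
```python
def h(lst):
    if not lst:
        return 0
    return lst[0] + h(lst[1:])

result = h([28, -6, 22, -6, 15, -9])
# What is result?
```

28 + (-6) + 22 + (-6) + 15 + (-9) + 0 = 44

Answer: 44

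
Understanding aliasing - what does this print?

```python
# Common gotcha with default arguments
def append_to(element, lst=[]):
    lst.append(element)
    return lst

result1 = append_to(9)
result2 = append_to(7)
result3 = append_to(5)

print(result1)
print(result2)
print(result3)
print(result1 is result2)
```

Key concept: mutable default argument gotcha.
Step by step:
`result1 = append_to(9)` → result1 = [9]
`result2 = append_to(7)` → result1 = [9, 7] (same object as result2); result2 = [9, 7] (same object as result1)
`result3 = append_to(5)` → result1 = [9, 7, 5] (same object as result2, result3); result2 = [9, 7, 5] (same object as result1, result3); result3 = [9, 7, 5] (same object as result1, result2)
`print(result1)` → prints [9, 7, 5]
`print(result2)` → prints [9, 7, 5]
`print(result3)` → prints [9, 7, 5]
`print(result1 is result2)` → prints True

Answer:
[9, 7, 5]
[9, 7, 5]
[9, 7, 5]
True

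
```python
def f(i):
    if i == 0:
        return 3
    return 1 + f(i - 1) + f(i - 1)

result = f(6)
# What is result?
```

f(i) = 1 + 2·f(i-1), f(0)=3. Closed form: (3+1)·2^6 - 1 = 255.

Answer: 255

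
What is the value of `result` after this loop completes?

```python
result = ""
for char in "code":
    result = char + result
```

Reverse 'code'
`result` takes the values: "" → "c" → "oc" → "doc" → "edoc"

Answer: "edoc"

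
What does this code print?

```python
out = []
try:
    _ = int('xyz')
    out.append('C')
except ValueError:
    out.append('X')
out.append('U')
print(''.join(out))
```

Execution trace: 'X' (except ValueError) → 'U' (after the try/except). Output: XU

Answer: XU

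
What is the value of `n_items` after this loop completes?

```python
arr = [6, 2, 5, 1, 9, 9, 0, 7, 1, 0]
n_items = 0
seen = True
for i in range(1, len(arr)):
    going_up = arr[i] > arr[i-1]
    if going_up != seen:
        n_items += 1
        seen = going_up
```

Count direction changes in [6, 2, 5, 1, 9, 9, 0, 7, 1, 0]
`n_items` takes the values: 0 → 1 → 2 → 3 → 4 → 5 → 6 → 7

Answer: 7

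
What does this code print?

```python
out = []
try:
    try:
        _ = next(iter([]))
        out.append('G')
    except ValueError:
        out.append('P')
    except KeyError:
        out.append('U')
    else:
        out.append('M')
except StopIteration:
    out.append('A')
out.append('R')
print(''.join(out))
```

Execution trace: 'A' (outer except StopIteration) → 'R' (after the try/except). Output: AR

Answer: AR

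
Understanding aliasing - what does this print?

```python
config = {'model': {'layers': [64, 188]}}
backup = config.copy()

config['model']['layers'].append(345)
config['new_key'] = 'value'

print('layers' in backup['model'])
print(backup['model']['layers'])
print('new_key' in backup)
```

Key concept: shallow copy gotcha with nested dict.
Step by step:
`config = {'model': {'layers': [64, 188]}}` → config = {'model': {'layers': [64, 188]}}
`backup = config.copy()` → backup = {'model': {'layers': [64, 188]}}
`config['model']['layers'].append(345)` → config = {'model': {'layers': [64, 188, 345]}}; backup = {'model': {'layers': [64, 188, 345]}}
`config['new_key'] = 'value'` → config = {'model': {'layers': [64, 188, 345]}, 'new_key': 'value'}
`print('layers' in backup['model'])` → prints True
`print(backup['model']['layers'])` → prints [64, 188, 345]
`print('new_key' in backup)` → prints False

Answer:
True
[64, 188, 345]
False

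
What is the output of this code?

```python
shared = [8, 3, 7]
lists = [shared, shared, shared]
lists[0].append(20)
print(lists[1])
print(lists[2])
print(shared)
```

Key concept: list of same reference.
Step by step:
`shared = [8, 3, 7]` → shared = [8, 3, 7]
`lists = [shared, shared, shared]` → lists = [[8, 3, 7], [8, 3, 7], [8, 3, 7]]
`lists[0].append(20)` → shared = [8, 3, 7, 20]; lists = [[8, 3, 7, 20], [8, 3, 7, 20], [8, 3, 7, 20]]
`print(lists[1])` → prints [8, 3, 7, 20]
`print(lists[2])` → prints [8, 3, 7, 20]
`print(shared)` → prints [8, 3, 7, 20]

Answer:
[8, 3, 7, 20]
[8, 3, 7, 20]
[8, 3, 7, 20]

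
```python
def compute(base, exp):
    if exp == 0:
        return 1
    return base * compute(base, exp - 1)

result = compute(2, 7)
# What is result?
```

compute(2, 7) = 2 * 2 * 2 * 2 * 2 * 2 * 2 = 128

Answer: 128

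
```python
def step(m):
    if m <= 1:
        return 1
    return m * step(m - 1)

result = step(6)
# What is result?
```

step(6) = 6 * 5 * 4 * 3 * 2 * 1 = 720

Answer: 720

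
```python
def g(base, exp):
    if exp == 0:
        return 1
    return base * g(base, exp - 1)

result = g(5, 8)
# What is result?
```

g(5, 8) = 5 * 5 * 5 * 5 * 5 * 5 * 5 * 5 = 390625

Answer: 390625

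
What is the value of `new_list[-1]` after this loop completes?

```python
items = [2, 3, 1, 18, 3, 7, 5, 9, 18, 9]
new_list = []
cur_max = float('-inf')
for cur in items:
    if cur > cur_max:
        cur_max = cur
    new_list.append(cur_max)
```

Running max ends at 18
`new_list` takes the values: [] → [2] → [2, 3] → [2, 3, 3] → [2, 3, 3, 18] → [2, 3, 3, 18, 18] → [2, 3, 3, 18, 18, 18] → [2, 3, 3, 18, 18, 18, 18] → [2, 3, 3, 18, 18, 18, 18, 18] → [2, 3, 3, 18, 18, 18, 18, 18, 18] → [2, 3, 3, 18, 18, 18, 18, 18, 18, 18]
So `new_list[-1]` = 18

Answer: 18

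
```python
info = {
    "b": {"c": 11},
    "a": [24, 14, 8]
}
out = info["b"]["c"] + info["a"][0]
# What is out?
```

Trace:
`info = { ...` → info = {'b': {'c': 11}, 'a': [24, 14, 8]}
`out = info["b"]["c"] + info["a"][0]` → out = 35
So out = 35

Answer: 35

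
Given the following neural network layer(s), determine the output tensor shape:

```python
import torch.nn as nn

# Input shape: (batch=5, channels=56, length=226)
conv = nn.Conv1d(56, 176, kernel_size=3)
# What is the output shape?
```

Input: (5, 56, 226) -> Output: (5, 176, 224)

Answer: (5, 176, 224)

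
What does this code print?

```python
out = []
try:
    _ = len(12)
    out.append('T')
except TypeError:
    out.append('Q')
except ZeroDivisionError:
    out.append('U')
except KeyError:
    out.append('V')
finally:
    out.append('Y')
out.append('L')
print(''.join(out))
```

Execution trace: 'Q' (except TypeError) → 'Y' (finally) → 'L' (after the try/except). Output: QYL

Answer: QYL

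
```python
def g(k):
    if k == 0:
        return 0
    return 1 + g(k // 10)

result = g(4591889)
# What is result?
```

Count of digits of 4591889: 7

Answer: 7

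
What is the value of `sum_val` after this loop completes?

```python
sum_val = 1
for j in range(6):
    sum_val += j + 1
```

Start at 1, add 1 to 6 = 22
`sum_val` takes the values: 1 → 2 → 4 → 7 → 11 → 16 → 22

Answer: 22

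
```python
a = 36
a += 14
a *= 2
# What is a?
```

Trace:
`a = 36` → a = 36
`a += 14` → a = 50
`a *= 2` → a = 100
So a = 100

Answer: 100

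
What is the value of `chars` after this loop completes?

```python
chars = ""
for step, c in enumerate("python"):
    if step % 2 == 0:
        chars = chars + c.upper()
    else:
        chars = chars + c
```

Uppercase even positions in 'python'
`chars` takes the values: "" → "P" → "Py" → "PyT" → "PyTh" → "PyThO" → "PyThOn"

Answer: "PyThOn"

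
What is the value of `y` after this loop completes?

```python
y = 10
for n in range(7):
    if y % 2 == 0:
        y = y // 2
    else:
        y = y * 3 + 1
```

Collatz-style transformation from 10
`y` takes the values: 10 → 5 → 16 → 8 → 4 → 2 → 1 → 4

Answer: 4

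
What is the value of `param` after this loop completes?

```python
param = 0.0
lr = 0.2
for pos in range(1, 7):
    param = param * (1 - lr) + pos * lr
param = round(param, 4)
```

Moving average with lr=0.2
`param` takes the values: 0.0 → 0.2 → 0.56 → 1.048 → 1.6384 → 2.31072 → 3.048576 → 3.0486

Answer: 3.0486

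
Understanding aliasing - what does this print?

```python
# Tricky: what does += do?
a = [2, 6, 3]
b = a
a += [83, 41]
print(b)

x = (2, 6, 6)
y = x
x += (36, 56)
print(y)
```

Key concept: += behavior differs for mutable vs immutable.
Step by step:
`a = [2, 6, 3]` → a = [2, 6, 3]
`b = a` → b = [2, 6, 3] (same object as a)
`a += [83, 41]` → a = [2, 6, 3, 83, 41] (same object as b); b = [2, 6, 3, 83, 41] (same object as a)
`print(b)` → prints [2, 6, 3, 83, 41]
`x = (2, 6, 6)` → x = (2, 6, 6)
`y = x` → y = (2, 6, 6)
`x += (36, 56)` → x = (2, 6, 6, 36, 56)
`print(y)` → prints (2, 6, 6)

Answer:
[2, 6, 3, 83, 41]
(2, 6, 6)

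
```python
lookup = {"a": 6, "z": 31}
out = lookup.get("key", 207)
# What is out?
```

Trace:
`lookup = {"a": 6, "z": 31}` → lookup = {'a': 6, 'z': 31}
`out = lookup.get("key", 207)` → out = 207
So out = 207

Answer: 207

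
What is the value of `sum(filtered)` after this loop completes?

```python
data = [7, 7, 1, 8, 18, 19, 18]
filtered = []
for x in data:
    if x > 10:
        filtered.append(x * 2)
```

Sum of doubled values > 10
`filtered` takes the values: [] → [36] → [36, 38] → [36, 38, 36]
So `sum(filtered)` = 110

Answer: 110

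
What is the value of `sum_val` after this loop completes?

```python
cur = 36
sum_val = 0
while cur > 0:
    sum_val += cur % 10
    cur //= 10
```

Sum digits of 36
`sum_val` takes the values: 0 → 6 → 9

Answer: 9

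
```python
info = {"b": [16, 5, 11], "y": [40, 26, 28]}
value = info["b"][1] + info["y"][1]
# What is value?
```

Trace:
`info = {"b": [16, 5, 11], "y": [40, 26, 28]}` → info = {'b': [16, 5, 11], 'y': [40, 26, 28]}
`value = info["b"][1] + info["y"][1]` → value = 31
So value = 31

Answer: 31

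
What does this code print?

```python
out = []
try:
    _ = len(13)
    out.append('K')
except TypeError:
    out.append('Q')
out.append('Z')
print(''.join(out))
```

Execution trace: 'Q' (except TypeError) → 'Z' (after the try/except). Output: QZ

Answer: QZ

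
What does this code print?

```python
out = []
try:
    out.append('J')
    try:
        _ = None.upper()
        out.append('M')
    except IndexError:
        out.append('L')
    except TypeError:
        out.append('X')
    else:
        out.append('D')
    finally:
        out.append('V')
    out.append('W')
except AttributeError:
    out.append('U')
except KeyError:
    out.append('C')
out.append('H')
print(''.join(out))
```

Execution trace: 'J' (try body) → 'V' (inner finally) → 'U' (except AttributeError) → 'H' (after the try/except). Output: JVUH

Answer: JVUH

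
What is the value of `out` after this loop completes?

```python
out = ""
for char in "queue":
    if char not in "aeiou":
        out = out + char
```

Remove vowels from 'queue'
`out` takes the values: "" → "q"

Answer: "q"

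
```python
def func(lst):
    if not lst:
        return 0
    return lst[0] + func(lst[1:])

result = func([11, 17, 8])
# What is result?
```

11 + 17 + 8 + 0 = 36

Answer: 36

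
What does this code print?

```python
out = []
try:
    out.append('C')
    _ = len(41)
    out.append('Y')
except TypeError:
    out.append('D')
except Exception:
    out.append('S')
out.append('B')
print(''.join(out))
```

Execution trace: 'C' (try body) → 'D' (except TypeError) → 'B' (after the try/except). Output: CDB

Answer: CDB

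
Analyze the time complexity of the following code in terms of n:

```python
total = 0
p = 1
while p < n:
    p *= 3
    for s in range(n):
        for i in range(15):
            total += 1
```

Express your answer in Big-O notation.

Each loop level contributes: log n × n × 1. Multiplying the contributions gives O(n log n).

Answer: O(n log n)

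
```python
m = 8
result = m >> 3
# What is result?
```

Trace:
`m = 8` → m = 8
`result = m >> 3` → result = 1
So result = 1

Answer: 1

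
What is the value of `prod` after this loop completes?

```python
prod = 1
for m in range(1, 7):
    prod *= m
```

6! = 720
`prod` takes the values: 1 → 2 → 6 → 24 → 120 → 720

Answer: 720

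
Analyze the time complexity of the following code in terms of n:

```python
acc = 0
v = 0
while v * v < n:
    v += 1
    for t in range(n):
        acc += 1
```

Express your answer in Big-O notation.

Each loop level contributes: √n × n. Multiplying the contributions gives O(n√n).

Answer: O(n√n)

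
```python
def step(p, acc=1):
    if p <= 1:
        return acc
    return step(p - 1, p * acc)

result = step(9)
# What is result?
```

Accumulator trace (n, acc): (9, 1) -> (8, 9) -> (7, 72) -> (6, 504) -> (5, 3024) -> (4, 15120) -> (3, 60480) -> (2, 181440) -> (1, 362880) -> return 362880

Answer: 362880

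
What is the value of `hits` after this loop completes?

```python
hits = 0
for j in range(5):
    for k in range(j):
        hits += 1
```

Triangle number: 0+1+2+...+4
`hits` takes the values: 0 → 1 → 2 → 3 → 4 → 5 → 6 → 7 → 8 → 9 → 10

Answer: 10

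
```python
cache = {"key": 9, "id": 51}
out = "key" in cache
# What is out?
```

Trace:
`cache = {"key": 9, "id": 51}` → cache = {'key': 9, 'id': 51}
`out = "key" in cache` → out = True
So out = True

Answer: True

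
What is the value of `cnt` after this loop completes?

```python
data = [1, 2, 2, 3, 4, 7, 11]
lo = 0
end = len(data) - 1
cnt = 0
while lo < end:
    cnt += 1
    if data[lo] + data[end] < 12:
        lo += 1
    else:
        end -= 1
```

Steps to find pair summing to 12
`cnt` takes the values: 0 → 1 → 2 → 3 → 4 → 5 → 6

Answer: 6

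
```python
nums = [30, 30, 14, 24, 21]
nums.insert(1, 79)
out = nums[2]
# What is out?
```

Trace:
`nums = [30, 30, 14, 24, 21]` → nums = [30, 30, 14, 24, 21]
`nums.insert(1, 79)` → nums = [30, 79, 30, 14, 24, 21]
`out = nums[2]` → out = 30
So out = 30

Answer: 30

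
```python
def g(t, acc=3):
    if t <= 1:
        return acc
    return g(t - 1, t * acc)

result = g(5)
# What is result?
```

Accumulator trace (n, acc): (5, 3) -> (4, 15) -> (3, 60) -> (2, 180) -> (1, 360) -> return 360

Answer: 360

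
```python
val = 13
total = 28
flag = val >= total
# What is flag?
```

Trace:
`val = 13` → val = 13
`total = 28` → total = 28
`flag = val >= total` → flag = False
So flag = False

Answer: False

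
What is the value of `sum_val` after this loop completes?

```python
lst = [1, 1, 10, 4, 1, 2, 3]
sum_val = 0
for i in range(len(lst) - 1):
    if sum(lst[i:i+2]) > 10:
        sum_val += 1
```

Count windows with sum > 10
`sum_val` takes the values: 0 → 1 → 2

Answer: 2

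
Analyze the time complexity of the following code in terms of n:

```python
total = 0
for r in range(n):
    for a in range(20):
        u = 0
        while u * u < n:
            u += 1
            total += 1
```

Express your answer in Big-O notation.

Each loop level contributes: n × 1 × √n. Multiplying the contributions gives O(n√n).

Answer: O(n√n)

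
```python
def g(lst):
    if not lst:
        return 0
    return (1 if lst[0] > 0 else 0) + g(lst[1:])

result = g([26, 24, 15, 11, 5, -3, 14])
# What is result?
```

Count of positive elements in [26, 24, 15, 11, 5, -3, 14] = 6

Answer: 6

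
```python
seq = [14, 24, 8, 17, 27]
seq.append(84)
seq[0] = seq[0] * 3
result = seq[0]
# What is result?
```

Trace:
`seq = [14, 24, 8, 17, 27]` → seq = [14, 24, 8, 17, 27]
`seq.append(84)` → seq = [14, 24, 8, 17, 27, 84]
`seq[0] = seq[0] * 3` → seq = [42, 24, 8, 17, 27, 84]
`result = seq[0]` → result = 42
So result = 42

Answer: 42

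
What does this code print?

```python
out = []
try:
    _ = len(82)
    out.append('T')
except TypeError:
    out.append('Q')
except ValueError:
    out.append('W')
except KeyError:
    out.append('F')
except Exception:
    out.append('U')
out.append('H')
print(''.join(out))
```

Execution trace: 'Q' (except TypeError) → 'H' (after the try/except). Output: QH

Answer: QH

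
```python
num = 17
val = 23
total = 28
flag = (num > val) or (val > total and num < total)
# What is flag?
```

Trace:
`num = 17` → num = 17
`val = 23` → val = 23
`total = 28` → total = 28
`flag = (num > val) or (val > total and num < total)` → flag = False
So flag = False

Answer: False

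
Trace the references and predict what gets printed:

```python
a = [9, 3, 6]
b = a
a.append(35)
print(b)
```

Key concept: basic list aliasing.
Step by step:
`a = [9, 3, 6]` → a = [9, 3, 6]
`b = a` → b = [9, 3, 6] (same object as a)
`a.append(35)` → a = [9, 3, 6, 35] (same object as b); b = [9, 3, 6, 35] (same object as a)
`print(b)` → prints [9, 3, 6, 35]

Answer: [9, 3, 6, 35]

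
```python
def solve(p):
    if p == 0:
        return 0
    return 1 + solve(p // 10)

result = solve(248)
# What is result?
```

Count of digits of 248: 3

Answer: 3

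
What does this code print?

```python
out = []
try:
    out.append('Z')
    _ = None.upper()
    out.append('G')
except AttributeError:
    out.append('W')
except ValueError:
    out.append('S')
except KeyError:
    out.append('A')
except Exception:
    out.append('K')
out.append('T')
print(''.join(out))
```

Execution trace: 'Z' (try body) → 'W' (except AttributeError) → 'T' (after the try/except). Output: ZWT

Answer: ZWT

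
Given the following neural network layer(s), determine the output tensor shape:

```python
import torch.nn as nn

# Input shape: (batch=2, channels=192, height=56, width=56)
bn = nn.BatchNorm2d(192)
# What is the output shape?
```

Input: (2, 192, 56, 56) -> Output: (2, 192, 56, 56)

Answer: (2, 192, 56, 56)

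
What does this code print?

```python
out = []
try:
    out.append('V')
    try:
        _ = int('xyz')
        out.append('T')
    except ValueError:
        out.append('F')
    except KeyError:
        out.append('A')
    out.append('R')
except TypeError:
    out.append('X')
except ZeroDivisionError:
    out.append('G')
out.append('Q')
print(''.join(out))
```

Execution trace: 'V' (try body) → 'F' (inner except ValueError) → 'R' (try body, no exception) → 'Q' (after the try/except). Output: VFRQ

Answer: VFRQ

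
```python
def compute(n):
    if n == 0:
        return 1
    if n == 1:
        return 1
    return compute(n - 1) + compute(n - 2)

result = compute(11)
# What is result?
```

Build up from base cases: compute(0)=1, compute(1)=1, compute(2)=2, compute(3)=3, compute(4)=5, compute(5)=8, compute(6)=13, ..., compute(11)=144

Answer: 144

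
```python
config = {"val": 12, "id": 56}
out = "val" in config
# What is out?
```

Trace:
`config = {"val": 12, "id": 56}` → config = {'val': 12, 'id': 56}
`out = "val" in config` → out = True
So out = True

Answer: True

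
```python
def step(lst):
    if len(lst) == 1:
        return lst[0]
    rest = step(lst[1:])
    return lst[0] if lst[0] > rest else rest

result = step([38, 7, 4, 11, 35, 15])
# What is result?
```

Recursive max over [38, 7, 4, 11, 35, 15] = 38

Answer: 38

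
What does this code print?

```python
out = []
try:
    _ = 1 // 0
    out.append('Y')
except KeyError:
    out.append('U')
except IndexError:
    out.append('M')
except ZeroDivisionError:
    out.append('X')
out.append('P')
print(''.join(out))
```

Execution trace: 'X' (except ZeroDivisionError) → 'P' (after the try/except). Output: XP

Answer: XP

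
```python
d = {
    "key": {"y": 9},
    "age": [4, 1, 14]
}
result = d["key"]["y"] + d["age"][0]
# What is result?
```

Trace:
`d = { ...` → d = {'key': {'y': 9}, 'age': [4, 1, 14]}
`result = d["key"]["y"] + d["age"][0]` → result = 13
So result = 13

Answer: 13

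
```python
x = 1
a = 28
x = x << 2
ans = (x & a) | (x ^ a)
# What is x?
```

Trace:
`x = 1` → x = 1
`a = 28` → a = 28
`x = x << 2` → x = 4
`ans = (x & a) | (x ^ a)` → ans = 28
So x = 4

Answer: 4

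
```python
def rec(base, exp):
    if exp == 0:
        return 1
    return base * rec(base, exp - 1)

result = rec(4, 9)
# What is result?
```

rec(4, 9) = 4 * 4 * 4 * 4 * 4 * 4 * 4 * 4 * 4 = 262144

Answer: 262144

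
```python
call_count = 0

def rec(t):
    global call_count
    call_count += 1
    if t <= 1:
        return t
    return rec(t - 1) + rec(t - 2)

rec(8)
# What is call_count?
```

Calls(t) = 1 + Calls(t-1) + Calls(t-2); Calls(0)=Calls(1)=1. For t=8 this gives 67.

Answer: 67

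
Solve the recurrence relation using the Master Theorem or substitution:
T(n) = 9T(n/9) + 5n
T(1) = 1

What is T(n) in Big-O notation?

By Master Theorem: a=9, b=9, f(n)=5n. Since log_9(9) = 1 and f(n) = Θ(n^1), Case 2 applies. T(n) = O(n log n).

Answer: O(n log n)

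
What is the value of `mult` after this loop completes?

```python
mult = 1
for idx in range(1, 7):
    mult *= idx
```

6! = 720
`mult` takes the values: 1 → 2 → 6 → 24 → 120 → 720

Answer: 720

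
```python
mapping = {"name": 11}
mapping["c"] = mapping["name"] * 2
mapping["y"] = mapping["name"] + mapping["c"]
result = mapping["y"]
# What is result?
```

Trace:
`mapping = {"name": 11}` → mapping = {'name': 11}
`mapping["c"] = mapping["name"] * 2` → mapping = {'name': 11, 'c': 22}
`mapping["y"] = mapping["name"] + mapping["c"]` → mapping = {'name': 11, 'c': 22, 'y': 33}
`result = mapping["y"]` → result = 33
So result = 33

Answer: 33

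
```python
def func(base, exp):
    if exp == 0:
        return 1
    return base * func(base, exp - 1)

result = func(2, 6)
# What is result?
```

func(2, 6) = 2 * 2 * 2 * 2 * 2 * 2 = 64

Answer: 64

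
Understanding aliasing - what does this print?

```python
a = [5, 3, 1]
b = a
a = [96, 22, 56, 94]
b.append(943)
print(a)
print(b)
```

Key concept: rebinding vs mutation: a is rebound to a new list, b still points at the original.
Step by step:
`a = [5, 3, 1]` → a = [5, 3, 1]
`b = a` → b = [5, 3, 1] (same object as a)
`a = [96, 22, 56, 94]` → a = [96, 22, 56, 94]
`b.append(943)` → b = [5, 3, 1, 943]
`print(a)` → prints [96, 22, 56, 94]
`print(b)` → prints [5, 3, 1, 943]

Answer:
[96, 22, 56, 94]
[5, 3, 1, 943]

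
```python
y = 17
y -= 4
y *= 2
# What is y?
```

Trace:
`y = 17` → y = 17
`y -= 4` → y = 13
`y *= 2` → y = 26
So y = 26

Answer: 26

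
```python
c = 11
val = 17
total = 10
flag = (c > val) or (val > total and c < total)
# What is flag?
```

Trace:
`c = 11` → c = 11
`val = 17` → val = 17
`total = 10` → total = 10
`flag = (c > val) or (val > total and c < total)` → flag = False
So flag = False

Answer: False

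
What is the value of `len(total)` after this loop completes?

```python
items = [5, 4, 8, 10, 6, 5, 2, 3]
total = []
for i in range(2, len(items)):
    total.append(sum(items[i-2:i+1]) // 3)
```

Number of 3-element averages
`total` takes the values: [] → [5] → [5, 7] → [5, 7, 8] → [5, 7, 8, 7] → [5, 7, 8, 7, 4] → [5, 7, 8, 7, 4, 3]
So `len(total)` = 6

Answer: 6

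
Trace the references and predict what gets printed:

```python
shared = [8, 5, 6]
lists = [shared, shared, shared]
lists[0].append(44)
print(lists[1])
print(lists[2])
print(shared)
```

Key concept: list of same reference.
Step by step:
`shared = [8, 5, 6]` → shared = [8, 5, 6]
`lists = [shared, shared, shared]` → lists = [[8, 5, 6], [8, 5, 6], [8, 5, 6]]
`lists[0].append(44)` → shared = [8, 5, 6, 44]; lists = [[8, 5, 6, 44], [8, 5, 6, 44], [8, 5, 6, 44]]
`print(lists[1])` → prints [8, 5, 6, 44]
`print(lists[2])` → prints [8, 5, 6, 44]
`print(shared)` → prints [8, 5, 6, 44]

Answer:
[8, 5, 6, 44]
[8, 5, 6, 44]
[8, 5, 6, 44]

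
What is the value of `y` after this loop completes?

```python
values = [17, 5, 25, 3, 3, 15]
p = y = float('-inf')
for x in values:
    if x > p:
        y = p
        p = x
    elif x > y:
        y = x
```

Second largest (with repeats) in [17, 5, 25, 3, 3, 15]
`y` takes the values: -inf → 5 → 17

Answer: 17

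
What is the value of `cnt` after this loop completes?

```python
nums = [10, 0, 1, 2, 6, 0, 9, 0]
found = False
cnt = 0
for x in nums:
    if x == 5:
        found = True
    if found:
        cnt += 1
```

Count elements after first 5 in [10, 0, 1, 2, 6, 0, 9, 0]
`cnt` takes the values: 0

Answer: 0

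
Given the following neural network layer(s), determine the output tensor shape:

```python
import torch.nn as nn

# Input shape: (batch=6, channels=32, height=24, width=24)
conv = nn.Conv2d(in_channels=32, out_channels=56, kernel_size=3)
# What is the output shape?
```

Input: (6, 32, 24, 24) -> Output: (6, 56, 22, 22)

Answer: (6, 56, 22, 22)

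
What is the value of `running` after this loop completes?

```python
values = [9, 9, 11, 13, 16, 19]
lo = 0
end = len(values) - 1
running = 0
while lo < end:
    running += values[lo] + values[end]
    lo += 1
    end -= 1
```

Sum of pairs from ends
`running` takes the values: 0 → 28 → 53 → 77

Answer: 77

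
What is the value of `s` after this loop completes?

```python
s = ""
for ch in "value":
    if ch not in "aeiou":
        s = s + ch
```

Remove vowels from 'value'
`s` takes the values: "" → "v" → "vl"

Answer: "vl"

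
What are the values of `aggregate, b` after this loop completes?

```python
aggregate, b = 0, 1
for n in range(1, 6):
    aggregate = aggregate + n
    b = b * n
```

Sum and factorial of 1 to 5
`aggregate, b` takes the values: (0, 1) → (1, 1) → (3, 1) → (3, 2) → (6, 2) → (6, 6) → (10, 6) → (10, 24) → (15, 24) → (15, 120)

Answer: 15, 120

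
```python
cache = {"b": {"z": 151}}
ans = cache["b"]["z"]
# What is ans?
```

Trace:
`cache = {"b": {"z": 151}}` → cache = {'b': {'z': 151}}
`ans = cache["b"]["z"]` → ans = 151
So ans = 151

Answer: 151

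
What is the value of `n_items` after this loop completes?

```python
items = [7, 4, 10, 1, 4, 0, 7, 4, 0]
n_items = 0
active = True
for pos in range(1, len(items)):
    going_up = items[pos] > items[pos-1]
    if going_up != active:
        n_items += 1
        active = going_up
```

Count direction changes in [7, 4, 10, 1, 4, 0, 7, 4, 0]
`n_items` takes the values: 0 → 1 → 2 → 3 → 4 → 5 → 6 → 7

Answer: 7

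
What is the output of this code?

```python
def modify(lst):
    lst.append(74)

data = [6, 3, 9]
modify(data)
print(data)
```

Key concept: function modifies passed list.
Step by step:
`data = [6, 3, 9]` → data = [6, 3, 9]
`modify(data)` → data = [6, 3, 9, 74]
`print(data)` → prints [6, 3, 9, 74]

Answer: [6, 3, 9, 74]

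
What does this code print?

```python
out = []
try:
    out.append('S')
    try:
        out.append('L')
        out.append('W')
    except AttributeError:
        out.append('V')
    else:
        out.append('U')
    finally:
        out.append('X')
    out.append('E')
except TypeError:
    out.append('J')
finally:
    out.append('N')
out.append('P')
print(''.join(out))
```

Execution trace: 'S' (try body) → 'L' (inner try body) → 'W' (inner try body, no exception) → 'U' (inner else) → 'X' (inner finally) → 'E' (try body, no exception) → 'N' (finally) → 'P' (after the try/except). Output: SLWUXENP

Answer: SLWUXENP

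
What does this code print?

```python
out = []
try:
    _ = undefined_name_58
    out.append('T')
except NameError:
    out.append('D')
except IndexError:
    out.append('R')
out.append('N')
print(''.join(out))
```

Execution trace: 'D' (except NameError) → 'N' (after the try/except). Output: DN

Answer: DN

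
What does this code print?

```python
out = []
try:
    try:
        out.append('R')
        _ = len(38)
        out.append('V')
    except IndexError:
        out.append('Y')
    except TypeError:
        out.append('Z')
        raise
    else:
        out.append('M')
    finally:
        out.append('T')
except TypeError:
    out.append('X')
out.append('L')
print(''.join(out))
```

Execution trace: 'R' (inner try body) → 'Z' (inner except TypeError) → 'T' (inner finally) → 'X' (outer except TypeError) → 'L' (after the try/except). Output: RZTXL

Answer: RZTXL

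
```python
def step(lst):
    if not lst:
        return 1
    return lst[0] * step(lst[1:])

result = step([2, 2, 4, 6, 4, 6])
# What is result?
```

Product over [2, 2, 4, 6, 4, 6] = 2 * 2 * 4 * 6 * 4 * 6 = 2304

Answer: 2304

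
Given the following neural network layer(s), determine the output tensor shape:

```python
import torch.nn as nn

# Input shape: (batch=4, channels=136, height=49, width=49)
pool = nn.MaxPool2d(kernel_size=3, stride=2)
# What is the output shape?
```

Input: (4, 136, 49, 49) -> Output: (4, 136, 24, 24)

Answer: (4, 136, 24, 24)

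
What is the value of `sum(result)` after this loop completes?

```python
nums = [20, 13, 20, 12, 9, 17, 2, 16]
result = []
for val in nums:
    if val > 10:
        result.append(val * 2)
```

Sum of doubled values > 10
`result` takes the values: [] → [40] → [40, 26] → [40, 26, 40] → [40, 26, 40, 24] → [40, 26, 40, 24, 34] → [40, 26, 40, 24, 34, 32]
So `sum(result)` = 196

Answer: 196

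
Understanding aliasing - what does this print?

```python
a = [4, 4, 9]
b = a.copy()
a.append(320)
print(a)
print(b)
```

Key concept: list.copy() creates independent copy.
Step by step:
`a = [4, 4, 9]` → a = [4, 4, 9]
`b = a.copy()` → b = [4, 4, 9]
`a.append(320)` → a = [4, 4, 9, 320]
`print(a)` → prints [4, 4, 9, 320]
`print(b)` → prints [4, 4, 9]

Answer:
[4, 4, 9, 320]
[4, 4, 9]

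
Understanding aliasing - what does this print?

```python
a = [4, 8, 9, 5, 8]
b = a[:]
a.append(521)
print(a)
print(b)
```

Key concept: slice [:] creates copy.
Step by step:
`a = [4, 8, 9, 5, 8]` → a = [4, 8, 9, 5, 8]
`b = a[:]` → b = [4, 8, 9, 5, 8]
`a.append(521)` → a = [4, 8, 9, 5, 8, 521]
`print(a)` → prints [4, 8, 9, 5, 8, 521]
`print(b)` → prints [4, 8, 9, 5, 8]

Answer:
[4, 8, 9, 5, 8, 521]
[4, 8, 9, 5, 8]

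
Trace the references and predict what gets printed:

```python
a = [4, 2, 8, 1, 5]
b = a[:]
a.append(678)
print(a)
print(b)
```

Key concept: slice [:] creates copy.
Step by step:
`a = [4, 2, 8, 1, 5]` → a = [4, 2, 8, 1, 5]
`b = a[:]` → b = [4, 2, 8, 1, 5]
`a.append(678)` → a = [4, 2, 8, 1, 5, 678]
`print(a)` → prints [4, 2, 8, 1, 5, 678]
`print(b)` → prints [4, 2, 8, 1, 5]

Answer:
[4, 2, 8, 1, 5, 678]
[4, 2, 8, 1, 5]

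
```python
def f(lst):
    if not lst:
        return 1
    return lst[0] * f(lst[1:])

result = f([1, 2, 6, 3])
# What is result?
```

Product over [1, 2, 6, 3] = 1 * 2 * 6 * 3 = 36

Answer: 36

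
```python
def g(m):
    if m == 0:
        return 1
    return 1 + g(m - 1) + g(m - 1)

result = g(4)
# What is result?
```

g(m) = 1 + 2·g(m-1), g(0)=1. Closed form: (1+1)·2^4 - 1 = 31.

Answer: 31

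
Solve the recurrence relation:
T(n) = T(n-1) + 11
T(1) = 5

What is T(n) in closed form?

Unrolling: T(n) = T(1) + 11·(n-1) = 5 + 11(n-1) = 11n - 6.

Answer: T(n) = 11n - 6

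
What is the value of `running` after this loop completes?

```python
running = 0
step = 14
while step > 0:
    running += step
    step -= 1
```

Sum 14 down to 1
`running` takes the values: 0 → 14 → 27 → 39 → 50 → 60 → 69 → 77 → 84 → 90 → 95 → 99 → 102 → 104 → 105

Answer: 105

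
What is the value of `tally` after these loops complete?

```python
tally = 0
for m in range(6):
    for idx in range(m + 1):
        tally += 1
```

Triangle: 1 + 2 + ... + 6
`tally` takes the values: 0 → 1 → 2 → 3 → 4 → 5 → 6 → 7 → 8 → 9 → 10 → 11 → 12 → 13 → 14 → 15 → 16 → 17 → 18 → 19 → 20 → 21

Answer: 21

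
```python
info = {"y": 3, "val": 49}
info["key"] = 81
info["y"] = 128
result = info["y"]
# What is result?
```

Trace:
`info = {"y": 3, "val": 49}` → info = {'y': 3, 'val': 49}
`info["key"] = 81` → info = {'y': 3, 'val': 49, 'key': 81}
`info["y"] = 128` → info = {'y': 128, 'val': 49, 'key': 81}
`result = info["y"]` → result = 128
So result = 128

Answer: 128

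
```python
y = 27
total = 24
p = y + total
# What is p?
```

Trace:
`y = 27` → y = 27
`total = 24` → total = 24
`p = y + total` → p = 51
So p = 51

Answer: 51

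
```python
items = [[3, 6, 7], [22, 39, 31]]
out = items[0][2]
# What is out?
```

Trace:
`items = [[3, 6, 7], [22, 39, 31]]` → items = [[3, 6, 7], [22, 39, 31]]
`out = items[0][2]` → out = 7
So out = 7

Answer: 7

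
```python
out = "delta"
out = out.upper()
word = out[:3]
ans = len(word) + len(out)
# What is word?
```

Trace:
`out = "delta"` → out = 'delta'
`out = out.upper()` → out = 'DELTA'
`word = out[:3]` → word = 'DEL'
`ans = len(word) + len(out)` → ans = 8
So word = 'DEL'

Answer: 'DEL'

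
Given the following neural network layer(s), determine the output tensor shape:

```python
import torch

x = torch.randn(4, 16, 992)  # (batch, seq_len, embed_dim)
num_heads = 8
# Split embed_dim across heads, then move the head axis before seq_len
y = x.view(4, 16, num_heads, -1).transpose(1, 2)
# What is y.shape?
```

Input: (4, 16, 992) -> head_dim = 992 // 8 = 124; after view: (4, 16, 8, 124) -> after transpose(1, 2): (4, 8, 16, 124) -> Output: (4, 8, 16, 124)

Answer: (4, 8, 16, 124)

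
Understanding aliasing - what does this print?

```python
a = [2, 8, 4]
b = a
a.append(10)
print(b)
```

Key concept: basic list aliasing.
Step by step:
`a = [2, 8, 4]` → a = [2, 8, 4]
`b = a` → b = [2, 8, 4] (same object as a)
`a.append(10)` → a = [2, 8, 4, 10] (same object as b); b = [2, 8, 4, 10] (same object as a)
`print(b)` → prints [2, 8, 4, 10]

Answer: [2, 8, 4, 10]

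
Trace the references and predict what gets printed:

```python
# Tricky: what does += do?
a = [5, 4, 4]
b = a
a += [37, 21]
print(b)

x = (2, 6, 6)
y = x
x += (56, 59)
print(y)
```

Key concept: += behavior differs for mutable vs immutable.
Step by step:
`a = [5, 4, 4]` → a = [5, 4, 4]
`b = a` → b = [5, 4, 4] (same object as a)
`a += [37, 21]` → a = [5, 4, 4, 37, 21] (same object as b); b = [5, 4, 4, 37, 21] (same object as a)
`print(b)` → prints [5, 4, 4, 37, 21]
`x = (2, 6, 6)` → x = (2, 6, 6)
`y = x` → y = (2, 6, 6)
`x += (56, 59)` → x = (2, 6, 6, 56, 59)
`print(y)` → prints (2, 6, 6)

Answer:
[5, 4, 4, 37, 21]
(2, 6, 6)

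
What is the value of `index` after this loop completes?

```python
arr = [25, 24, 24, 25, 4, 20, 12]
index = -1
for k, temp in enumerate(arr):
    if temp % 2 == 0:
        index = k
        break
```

First even number index in [25, 24, 24, 25, 4, 20, 12]
`index` takes the values: -1 → 1

Answer: 1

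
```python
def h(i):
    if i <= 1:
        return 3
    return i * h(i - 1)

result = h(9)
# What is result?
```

h(9) = 9 * 8 * 7 * 6 * 5 * 4 * 3 * 2 * 3 = 1088640

Answer: 1088640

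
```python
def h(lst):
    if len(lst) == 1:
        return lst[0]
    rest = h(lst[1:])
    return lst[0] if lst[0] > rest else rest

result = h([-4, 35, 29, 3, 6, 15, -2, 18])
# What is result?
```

Recursive max over [-4, 35, 29, 3, 6, 15, -2, 18] = 35

Answer: 35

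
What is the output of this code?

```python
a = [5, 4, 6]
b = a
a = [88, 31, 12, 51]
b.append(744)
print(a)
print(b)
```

Key concept: rebinding vs mutation: a is rebound to a new list, b still points at the original.
Step by step:
`a = [5, 4, 6]` → a = [5, 4, 6]
`b = a` → b = [5, 4, 6] (same object as a)
`a = [88, 31, 12, 51]` → a = [88, 31, 12, 51]
`b.append(744)` → b = [5, 4, 6, 744]
`print(a)` → prints [88, 31, 12, 51]
`print(b)` → prints [5, 4, 6, 744]

Answer:
[88, 31, 12, 51]
[5, 4, 6, 744]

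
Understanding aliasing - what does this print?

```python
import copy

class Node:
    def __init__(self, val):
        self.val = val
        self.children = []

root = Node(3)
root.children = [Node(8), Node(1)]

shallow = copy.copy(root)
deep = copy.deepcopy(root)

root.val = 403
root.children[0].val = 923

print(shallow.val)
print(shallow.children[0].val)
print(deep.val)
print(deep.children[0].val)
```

Key concept: deep copy with custom objects.
Step by step:
`root = Node(3)` → root = Node(val=3, children=[])
`root.children = [Node(8), Node(1)]` → root = Node(val=3, children=[Node(val=8, children=[]), Node(val=1, children=[])])
`shallow = copy.copy(root)` → shallow = Node(val=3, children=[Node(val=8, children=[]), Node(val=1, children=[])])
`deep = copy.deepcopy(root)` → deep = Node(val=3, children=[Node(val=8, children=[]), Node(val=1, children=[])])
`root.val = 403` → root = Node(val=403, children=[Node(val=8, children=[]), Node(val=1, children=[])])
`root.children[0].val = 923` → root = Node(val=403, children=[Node(val=923, children=[]), Node(val=1, children=[])]); shallow = Node(val=3, children=[Node(val=923, children=[]), Node(val=1, children=[])])
`print(shallow.val)` → prints 3
`print(shallow.children[0].val)` → prints 923
`print(deep.val)` → prints 3
`print(deep.children[0].val)` → prints 8

Answer:
3
923
3
8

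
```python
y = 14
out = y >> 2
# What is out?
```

Trace:
`y = 14` → y = 14
`out = y >> 2` → out = 3
So out = 3

Answer: 3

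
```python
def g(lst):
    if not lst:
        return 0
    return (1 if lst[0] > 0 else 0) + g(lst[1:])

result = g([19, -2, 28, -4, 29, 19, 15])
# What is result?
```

Count of positive elements in [19, -2, 28, -4, 29, 19, 15] = 5

Answer: 5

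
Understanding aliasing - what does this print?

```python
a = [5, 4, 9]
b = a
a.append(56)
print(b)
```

Key concept: basic list aliasing.
Step by step:
`a = [5, 4, 9]` → a = [5, 4, 9]
`b = a` → b = [5, 4, 9] (same object as a)
`a.append(56)` → a = [5, 4, 9, 56] (same object as b); b = [5, 4, 9, 56] (same object as a)
`print(b)` → prints [5, 4, 9, 56]

Answer: [5, 4, 9, 56]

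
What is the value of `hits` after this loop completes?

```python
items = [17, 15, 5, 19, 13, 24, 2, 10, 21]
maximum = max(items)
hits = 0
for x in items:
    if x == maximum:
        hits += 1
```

Count of max value 24 in [17, 15, 5, 19, 13, 24, 2, 10, 21]
`hits` takes the values: 0 → 1

Answer: 1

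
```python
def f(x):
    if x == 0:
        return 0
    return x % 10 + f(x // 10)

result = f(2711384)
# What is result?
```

Sum of digits of 2711384: 4 + 8 + 3 + 1 + 1 + 7 + 2 = 26

Answer: 26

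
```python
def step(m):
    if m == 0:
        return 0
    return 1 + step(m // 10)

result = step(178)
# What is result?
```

Count of digits of 178: 3

Answer: 3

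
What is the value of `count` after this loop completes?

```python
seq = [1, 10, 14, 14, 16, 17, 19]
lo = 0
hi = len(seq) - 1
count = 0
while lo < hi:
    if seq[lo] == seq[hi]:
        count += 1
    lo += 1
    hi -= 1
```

Count matching pairs from ends
`count` takes the values: 0

Answer: 0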